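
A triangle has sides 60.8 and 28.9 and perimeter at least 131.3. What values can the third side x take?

Triangle inequality alone gives 31.9 < x < 89.7.
The perimeter condition gives x ≥ 131.3 − 60.8 − 28.9 = 41.6.
Intersecting the two: 41.6 ≤ x < 89.7.

41.6 ≤ x < 89.7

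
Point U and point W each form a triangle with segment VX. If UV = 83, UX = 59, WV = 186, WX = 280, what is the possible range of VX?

94 < VX < 142

From triangle UVX: |83 − 59| < VX < 83 + 59, i.e. 24 < VX < 142.
From triangle WVX: 94 < VX < 466.
Both must hold, so VX lies in the intersection.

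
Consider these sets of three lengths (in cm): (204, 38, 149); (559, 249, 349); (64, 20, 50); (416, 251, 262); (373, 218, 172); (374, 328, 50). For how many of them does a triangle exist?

(38,149,204): 38+149 ≤ 204 → not valid
(249,349,559): 249+349 > 559 → valid
(20,50,64): 20+50 > 64 → valid
(251,262,416): 251+262 > 416 → valid
(172,218,373): 172+218 > 373 → valid
(50,328,374): 50+328 > 374 → valid
5 of the 6 triples form a triangle.

5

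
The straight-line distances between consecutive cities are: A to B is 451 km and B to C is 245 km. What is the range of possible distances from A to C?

By the triangle inequality, |451 − 245| ≤ AC ≤ 451 + 245.

206 ≤ AC ≤ 696 km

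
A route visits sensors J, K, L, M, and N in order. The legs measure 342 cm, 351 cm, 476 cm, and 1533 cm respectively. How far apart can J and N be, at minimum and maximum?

The maximum is all hops collinear in one direction: 342 + 351 + 476 + 1533 = 2702.
The longest hop is 1533; the others sum to 1169. Folding the others back against it leaves at least 1533 − 1169 = 364.

364 ≤ JN ≤ 2702 cm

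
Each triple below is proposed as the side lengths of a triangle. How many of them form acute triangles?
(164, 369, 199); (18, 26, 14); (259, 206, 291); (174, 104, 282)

(164,369,199): 164+199 ≤ 369, not a triangle
(18,26,14): 14²+18² = 520 < 676 = 26² → obtuse
(259,206,291): 206²+259² = 109517 > 84681 = 291² → acute
(174,104,282): 104+174 ≤ 282, not a triangle
1 of the 4 is acute.

1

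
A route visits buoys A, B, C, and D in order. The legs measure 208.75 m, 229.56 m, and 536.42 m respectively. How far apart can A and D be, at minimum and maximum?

98.11 ≤ AD ≤ 974.73 m

The maximum is all hops collinear in one direction: 208.75 + 229.56 + 536.42 = 974.73.
The longest hop is 536.42; the others sum to 438.31. Folding the others back against it leaves at least 536.42 − 438.31 = 98.11.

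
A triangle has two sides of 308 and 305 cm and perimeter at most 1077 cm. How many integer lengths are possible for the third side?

Triangle inequality: 3 < x < 613. Perimeter ≤ 1077 gives x ≤ 1077 − 308 − 305 = 464.
So 3 < x ≤ 464; integers 4 through 464: 461 values.

461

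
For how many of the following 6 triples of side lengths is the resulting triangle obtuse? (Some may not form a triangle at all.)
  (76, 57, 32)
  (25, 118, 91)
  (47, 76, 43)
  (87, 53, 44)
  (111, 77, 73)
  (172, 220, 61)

5

(76,57,32): 32²+57² = 4273 < 5776 = 76² → obtuse
(25,118,91): 25+91 ≤ 118, not a triangle
(47,76,43): 43²+47² = 4058 < 5776 = 76² → obtuse
(87,53,44): 44²+53² = 4745 < 7569 = 87² → obtuse
(111,77,73): 73²+77² = 11258 < 12321 = 111² → obtuse
(172,220,61): 61²+172² = 33305 < 48400 = 220² → obtuse
5 of the 6 are obtuse.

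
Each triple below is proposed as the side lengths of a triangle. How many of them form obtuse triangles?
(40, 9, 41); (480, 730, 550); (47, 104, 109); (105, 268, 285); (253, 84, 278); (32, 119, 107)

(40,9,41): 9²+40² = 1681 = 41² → right
(480,730,550): 480²+550² = 532900 = 730² → right
(47,104,109): 47²+104² = 13025 > 11881 = 109² → acute
(105,268,285): 105²+268² = 82849 > 81225 = 285² → acute
(253,84,278): 84²+253² = 71065 < 77284 = 278² → obtuse
(32,119,107): 32²+107² = 12473 < 14161 = 119² → obtuse
2 of the 6 are obtuse.

2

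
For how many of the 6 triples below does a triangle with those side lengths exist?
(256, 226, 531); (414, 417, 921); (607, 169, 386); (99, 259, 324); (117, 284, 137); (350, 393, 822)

1

(226,256,531): 226+256 ≤ 531 → not valid
(414,417,921): 414+417 ≤ 921 → not valid
(169,386,607): 169+386 ≤ 607 → not valid
(99,259,324): 99+259 > 324 → valid
(117,137,284): 117+137 ≤ 284 → not valid
(350,393,822): 350+393 ≤ 822 → not valid
1 of the 6 triples forms a triangle.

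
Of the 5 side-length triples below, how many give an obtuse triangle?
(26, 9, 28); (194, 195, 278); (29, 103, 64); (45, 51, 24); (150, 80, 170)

(26,9,28): 9²+26² = 757 < 784 = 28² → obtuse
(194,195,278): 194²+195² = 75661 < 77284 = 278² → obtuse
(29,103,64): 29+64 ≤ 103, not a triangle
(45,51,24): 24²+45² = 2601 = 51² → right
(150,80,170): 80²+150² = 28900 = 170² → right
2 of the 5 are obtuse.

2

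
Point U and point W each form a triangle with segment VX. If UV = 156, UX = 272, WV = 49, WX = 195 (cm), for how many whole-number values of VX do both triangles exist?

97

From triangle UVX: 116 < VX < 428.
From triangle WVX: 146 < VX < 244.
Intersection: 146 < VX < 244, so integers 147 through 243: 97 values.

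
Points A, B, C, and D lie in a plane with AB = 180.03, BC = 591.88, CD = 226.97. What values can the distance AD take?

The maximum is all hops collinear in one direction: 180.03 + 591.88 + 226.97 = 998.88.
The longest hop is 591.88; the others sum to 407.00. Folding the others back against it leaves at least 591.88 − 407.00 = 184.88.

184.88 ≤ AD ≤ 998.88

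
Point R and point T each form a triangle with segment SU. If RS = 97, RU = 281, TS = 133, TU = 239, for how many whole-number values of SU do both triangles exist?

From triangle RSU: 184 < SU < 378.
From triangle TSU: 106 < SU < 372.
Intersection: 184 < SU < 372, so integers 185 through 371: 187 values.

187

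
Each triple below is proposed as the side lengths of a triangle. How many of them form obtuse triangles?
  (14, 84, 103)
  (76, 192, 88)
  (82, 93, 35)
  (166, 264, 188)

2

(14,84,103): 14+84 ≤ 103, not a triangle
(76,192,88): 76+88 ≤ 192, not a triangle
(82,93,35): 35²+82² = 7949 < 8649 = 93² → obtuse
(166,264,188): 166²+188² = 62900 < 69696 = 264² → obtuse
2 of the 4 are obtuse.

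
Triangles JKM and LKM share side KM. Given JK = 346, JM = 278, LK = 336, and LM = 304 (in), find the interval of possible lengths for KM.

68 < KM < 624

From triangle JKM: |346 − 278| < KM < 346 + 278, i.e. 68 < KM < 624.
From triangle LKM: 32 < KM < 640.
Both must hold, so KM lies in the intersection.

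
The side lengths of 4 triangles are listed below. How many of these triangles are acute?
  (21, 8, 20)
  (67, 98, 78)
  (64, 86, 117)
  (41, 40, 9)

(21,8,20): 8²+20² = 464 > 441 = 21² → acute
(67,98,78): 67²+78² = 10573 > 9604 = 98² → acute
(64,86,117): 64²+86² = 11492 < 13689 = 117² → obtuse
(41,40,9): 9²+40² = 1681 = 41² → right
2 of the 4 are acute.

2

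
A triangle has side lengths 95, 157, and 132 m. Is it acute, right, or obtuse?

Compare the square of the longest side to the sum of squares of the other two: 95² + 132² = 26449 > 24649 = 157².

acute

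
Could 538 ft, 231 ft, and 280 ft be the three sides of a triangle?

The longest side is 538, but the other two sum to only 511.
511 < 538, so the triangle inequality fails.

No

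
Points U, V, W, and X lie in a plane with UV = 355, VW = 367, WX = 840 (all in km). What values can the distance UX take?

118 ≤ UX ≤ 1562 km

The maximum is all hops collinear in one direction: 355 + 367 + 840 = 1562.
The longest hop is 840; the others sum to 722. Folding the others back against it leaves at least 840 − 722 = 118.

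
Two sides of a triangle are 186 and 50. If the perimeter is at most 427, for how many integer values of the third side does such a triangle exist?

55

Triangle inequality: 136 < x < 236. Perimeter ≤ 427 gives x ≤ 427 − 186 − 50 = 191.
So 136 < x ≤ 191; integers 137 through 191: 55 values.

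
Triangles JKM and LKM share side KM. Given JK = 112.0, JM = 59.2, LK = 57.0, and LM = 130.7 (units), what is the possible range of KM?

From triangle JKM: |112.0 − 59.2| < KM < 112.0 + 59.2, i.e. 52.8 < KM < 171.2.
From triangle LKM: 73.7 < KM < 187.7.
Both must hold, so KM lies in the intersection.

73.7 < KM < 171.2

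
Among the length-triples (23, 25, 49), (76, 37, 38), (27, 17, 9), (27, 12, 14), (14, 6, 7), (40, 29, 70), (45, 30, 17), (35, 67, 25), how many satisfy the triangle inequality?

1

(23,25,49): 23+25 ≤ 49 → not valid
(37,38,76): 37+38 ≤ 76 → not valid
(9,17,27): 9+17 ≤ 27 → not valid
(12,14,27): 12+14 ≤ 27 → not valid
(6,7,14): 6+7 ≤ 14 → not valid
(29,40,70): 29+40 ≤ 70 → not valid
(17,30,45): 17+30 > 45 → valid
(25,35,67): 25+35 ≤ 67 → not valid
1 of the 8 triples forms a triangle.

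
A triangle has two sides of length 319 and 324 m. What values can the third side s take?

5 < s < 643

By the triangle inequality, s must be less than 319 + 324 = 643 and greater than |319 − 324| = 5.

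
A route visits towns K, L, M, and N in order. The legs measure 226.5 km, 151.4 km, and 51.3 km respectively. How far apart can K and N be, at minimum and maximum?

23.8 ≤ KN ≤ 429.2 km

The maximum is all hops collinear in one direction: 226.5 + 151.4 + 51.3 = 429.2.
The longest hop is 226.5; the others sum to 202.7. Folding the others back against it leaves at least 226.5 − 202.7 = 23.8.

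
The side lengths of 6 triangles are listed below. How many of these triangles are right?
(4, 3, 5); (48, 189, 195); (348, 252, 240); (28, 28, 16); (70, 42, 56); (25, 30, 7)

4

(4,3,5): 3²+4² = 25 = 5² → right
(48,189,195): 48²+189² = 38025 = 195² → right
(348,252,240): 240²+252² = 121104 = 348² → right
(28,28,16): 16²+28² = 1040 > 784 = 28² → acute
(70,42,56): 42²+56² = 4900 = 70² → right
(25,30,7): 7²+25² = 674 < 900 = 30² → obtuse
4 of the 6 are right.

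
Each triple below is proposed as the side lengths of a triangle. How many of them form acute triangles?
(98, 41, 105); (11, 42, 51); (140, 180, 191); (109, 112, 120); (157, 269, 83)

(98,41,105): 41²+98² = 11285 > 11025 = 105² → acute
(11,42,51): 11²+42² = 1885 < 2601 = 51² → obtuse
(140,180,191): 140²+180² = 52000 > 36481 = 191² → acute
(109,112,120): 109²+112² = 24425 > 14400 = 120² → acute
(157,269,83): 83+157 ≤ 269, not a triangle
3 of the 5 are acute.

3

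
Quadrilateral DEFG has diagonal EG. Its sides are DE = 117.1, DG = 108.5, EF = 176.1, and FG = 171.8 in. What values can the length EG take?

From triangle DEG: |117.1 − 108.5| < EG < 117.1 + 108.5, i.e. 8.6 < EG < 225.6.
From triangle FEG: 4.3 < EG < 347.9.
Both must hold, so EG lies in the intersection.

8.6 < EG < 225.6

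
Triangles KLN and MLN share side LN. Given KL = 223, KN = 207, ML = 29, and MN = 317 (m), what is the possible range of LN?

From triangle KLN: |223 − 207| < LN < 223 + 207, i.e. 16 < LN < 430.
From triangle MLN: 288 < LN < 346.
Both must hold, so LN lies in the intersection.

288 < LN < 346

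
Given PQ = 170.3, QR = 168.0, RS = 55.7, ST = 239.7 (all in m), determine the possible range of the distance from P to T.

The maximum is all hops collinear in one direction: 170.3 + 168.0 + 55.7 + 239.7 = 633.7.
The longest hop is 239.7; the others sum to 394.0. Since 239.7 ≤ 394.0, the path can fold back on itself completely, so the minimum distance is 0.

0 ≤ PT ≤ 633.7 m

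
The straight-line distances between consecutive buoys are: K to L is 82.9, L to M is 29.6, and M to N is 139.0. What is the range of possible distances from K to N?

26.5 ≤ KN ≤ 251.5

The maximum is all hops collinear in one direction: 82.9 + 29.6 + 139.0 = 251.5.
The longest hop is 139.0; the others sum to 112.5. Folding the others back against it leaves at least 139.0 − 112.5 = 26.5.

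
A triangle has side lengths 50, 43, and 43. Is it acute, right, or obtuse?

Compare the square of the longest side to the sum of squares of the other two: 43² + 43² = 3698 > 2500 = 50².

acute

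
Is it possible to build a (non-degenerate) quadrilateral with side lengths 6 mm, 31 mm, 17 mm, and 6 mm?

No

For a quadrilateral, each side must be shorter than the sum of the others.
Here the longest side is 31, but the remaining 3 sides sum to only 29.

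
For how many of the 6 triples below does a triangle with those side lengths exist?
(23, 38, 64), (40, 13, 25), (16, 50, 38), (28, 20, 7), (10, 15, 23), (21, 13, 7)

2

(23,38,64): 23+38 ≤ 64 → not valid
(13,25,40): 13+25 ≤ 40 → not valid
(16,38,50): 16+38 > 50 → valid
(7,20,28): 7+20 ≤ 28 → not valid
(10,15,23): 10+15 > 23 → valid
(7,13,21): 7+13 ≤ 21 → not valid
2 of the 6 triples form a triangle.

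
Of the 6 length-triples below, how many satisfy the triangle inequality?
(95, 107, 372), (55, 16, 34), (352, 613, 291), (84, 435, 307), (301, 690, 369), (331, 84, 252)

(95,107,372): 95+107 ≤ 372 → not valid
(16,34,55): 16+34 ≤ 55 → not valid
(291,352,613): 291+352 > 613 → valid
(84,307,435): 84+307 ≤ 435 → not valid
(301,369,690): 301+369 ≤ 690 → not valid
(84,252,331): 84+252 > 331 → valid
2 of the 6 triples form a triangle.

2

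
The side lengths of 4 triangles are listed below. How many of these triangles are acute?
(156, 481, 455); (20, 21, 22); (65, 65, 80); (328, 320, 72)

(156,481,455): 156²+455² = 231361 = 481² → right
(20,21,22): 20²+21² = 841 > 484 = 22² → acute
(65,65,80): 65²+65² = 8450 > 6400 = 80² → acute
(328,320,72): 72²+320² = 107584 = 328² → right
2 of the 4 are acute.

2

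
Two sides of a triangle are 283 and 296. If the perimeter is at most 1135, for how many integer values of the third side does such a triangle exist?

543

Triangle inequality: 13 < x < 579. Perimeter ≤ 1135 gives x ≤ 1135 − 283 − 296 = 556.
So 13 < x ≤ 556; integers 14 through 556: 543 values.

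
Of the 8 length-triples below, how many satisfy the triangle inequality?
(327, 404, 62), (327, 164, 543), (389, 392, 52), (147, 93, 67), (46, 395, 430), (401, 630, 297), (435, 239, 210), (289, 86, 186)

5

(62,327,404): 62+327 ≤ 404 → not valid
(164,327,543): 164+327 ≤ 543 → not valid
(52,389,392): 52+389 > 392 → valid
(67,93,147): 67+93 > 147 → valid
(46,395,430): 46+395 > 430 → valid
(297,401,630): 297+401 > 630 → valid
(210,239,435): 210+239 > 435 → valid
(86,186,289): 86+186 ≤ 289 → not valid
5 of the 8 triples form a triangle.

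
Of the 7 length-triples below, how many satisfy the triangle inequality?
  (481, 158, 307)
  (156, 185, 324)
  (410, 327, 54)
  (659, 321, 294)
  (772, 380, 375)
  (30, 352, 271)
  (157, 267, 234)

(158,307,481): 158+307 ≤ 481 → not valid
(156,185,324): 156+185 > 324 → valid
(54,327,410): 54+327 ≤ 410 → not valid
(294,321,659): 294+321 ≤ 659 → not valid
(375,380,772): 375+380 ≤ 772 → not valid
(30,271,352): 30+271 ≤ 352 → not valid
(157,234,267): 157+234 > 267 → valid
2 of the 7 triples form a triangle.

2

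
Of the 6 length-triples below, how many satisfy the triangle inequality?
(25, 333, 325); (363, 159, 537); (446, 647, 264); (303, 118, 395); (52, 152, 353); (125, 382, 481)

(25,325,333): 25+325 > 333 → valid
(159,363,537): 159+363 ≤ 537 → not valid
(264,446,647): 264+446 > 647 → valid
(118,303,395): 118+303 > 395 → valid
(52,152,353): 52+152 ≤ 353 → not valid
(125,382,481): 125+382 > 481 → valid
4 of the 6 triples form a triangle.

4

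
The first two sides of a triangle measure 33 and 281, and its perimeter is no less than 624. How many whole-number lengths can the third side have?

4

Triangle inequality: 248 < x < 314. Perimeter ≥ 624 gives x ≥ 624 − 33 − 281 = 310.
So 310 ≤ x < 314; integers 310 through 313: 4 values.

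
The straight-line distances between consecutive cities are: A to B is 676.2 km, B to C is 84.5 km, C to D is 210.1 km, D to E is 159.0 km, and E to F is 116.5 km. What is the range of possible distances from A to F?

106.1 ≤ AF ≤ 1246.3 km

The maximum is all hops collinear in one direction: 676.2 + 84.5 + 210.1 + 159.0 + 116.5 = 1246.3.
The longest hop is 676.2; the others sum to 570.1. Folding the others back against it leaves at least 676.2 − 570.1 = 106.1.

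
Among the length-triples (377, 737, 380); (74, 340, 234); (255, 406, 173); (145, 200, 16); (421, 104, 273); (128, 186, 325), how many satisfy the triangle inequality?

2

(377,380,737): 377+380 > 737 → valid
(74,234,340): 74+234 ≤ 340 → not valid
(173,255,406): 173+255 > 406 → valid
(16,145,200): 16+145 ≤ 200 → not valid
(104,273,421): 104+273 ≤ 421 → not valid
(128,186,325): 128+186 ≤ 325 → not valid
2 of the 6 triples form a triangle.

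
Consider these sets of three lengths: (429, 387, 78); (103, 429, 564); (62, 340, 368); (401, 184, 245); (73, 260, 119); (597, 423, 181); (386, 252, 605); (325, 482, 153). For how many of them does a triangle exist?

5

(78,387,429): 78+387 > 429 → valid
(103,429,564): 103+429 ≤ 564 → not valid
(62,340,368): 62+340 > 368 → valid
(184,245,401): 184+245 > 401 → valid
(73,119,260): 73+119 ≤ 260 → not valid
(181,423,597): 181+423 > 597 → valid
(252,386,605): 252+386 > 605 → valid
(153,325,482): 153+325 ≤ 482 → not valid
5 of the 8 triples form a triangle.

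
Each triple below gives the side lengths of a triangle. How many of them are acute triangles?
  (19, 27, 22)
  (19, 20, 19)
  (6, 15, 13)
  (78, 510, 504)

2

(19,27,22): 19²+22² = 845 > 729 = 27² → acute
(19,20,19): 19²+19² = 722 > 400 = 20² → acute
(6,15,13): 6²+13² = 205 < 225 = 15² → obtuse
(78,510,504): 78²+504² = 260100 = 510² → right
2 of the 4 are acute.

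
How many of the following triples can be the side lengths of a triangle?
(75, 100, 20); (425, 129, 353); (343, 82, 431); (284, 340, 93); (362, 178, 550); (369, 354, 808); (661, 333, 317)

2

(20,75,100): 20+75 ≤ 100 → not valid
(129,353,425): 129+353 > 425 → valid
(82,343,431): 82+343 ≤ 431 → not valid
(93,284,340): 93+284 > 340 → valid
(178,362,550): 178+362 ≤ 550 → not valid
(354,369,808): 354+369 ≤ 808 → not valid
(317,333,661): 317+333 ≤ 661 → not valid
2 of the 7 triples form a triangle.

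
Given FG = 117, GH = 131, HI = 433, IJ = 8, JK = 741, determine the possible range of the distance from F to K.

The maximum is all hops collinear in one direction: 117 + 131 + 433 + 8 + 741 = 1430.
The longest hop is 741; the others sum to 689. Folding the others back against it leaves at least 741 − 689 = 52.

52 ≤ FK ≤ 1430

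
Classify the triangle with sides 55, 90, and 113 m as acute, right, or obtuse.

obtuse

Compare the square of the longest side to the sum of squares of the other two: 55² + 90² = 11125 < 12769 = 113².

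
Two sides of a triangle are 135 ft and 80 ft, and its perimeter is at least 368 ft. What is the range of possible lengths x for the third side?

153 ≤ x < 215 ft

Triangle inequality alone gives 55 < x < 215.
The perimeter condition gives x ≥ 368 − 135 − 80 = 153.
Intersecting the two: 153 ≤ x < 215.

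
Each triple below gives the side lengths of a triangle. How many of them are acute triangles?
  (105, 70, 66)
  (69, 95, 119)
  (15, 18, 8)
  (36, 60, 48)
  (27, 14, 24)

(105,70,66): 66²+70² = 9256 < 11025 = 105² → obtuse
(69,95,119): 69²+95² = 13786 < 14161 = 119² → obtuse
(15,18,8): 8²+15² = 289 < 324 = 18² → obtuse
(36,60,48): 36²+48² = 3600 = 60² → right
(27,14,24): 14²+24² = 772 > 729 = 27² → acute
1 of the 5 is acute.

1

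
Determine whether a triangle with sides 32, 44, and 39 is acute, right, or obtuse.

acute

Compare the square of the longest side to the sum of squares of the other two: 32² + 39² = 2545 > 1936 = 44².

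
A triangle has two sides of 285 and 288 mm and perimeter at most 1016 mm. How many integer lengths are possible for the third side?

Triangle inequality: 3 < x < 573. Perimeter ≤ 1016 gives x ≤ 1016 − 285 − 288 = 443.
So 3 < x ≤ 443; integers 4 through 443: 440 values.

440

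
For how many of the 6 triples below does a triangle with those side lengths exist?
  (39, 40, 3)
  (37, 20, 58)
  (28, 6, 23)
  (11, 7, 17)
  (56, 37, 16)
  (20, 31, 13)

(3,39,40): 3+39 > 40 → valid
(20,37,58): 20+37 ≤ 58 → not valid
(6,23,28): 6+23 > 28 → valid
(7,11,17): 7+11 > 17 → valid
(16,37,56): 16+37 ≤ 56 → not valid
(13,20,31): 13+20 > 31 → valid
4 of the 6 triples form a triangle.

4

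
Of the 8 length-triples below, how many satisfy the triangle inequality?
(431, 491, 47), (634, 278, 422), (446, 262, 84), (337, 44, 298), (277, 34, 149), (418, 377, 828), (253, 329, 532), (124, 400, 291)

4

(47,431,491): 47+431 ≤ 491 → not valid
(278,422,634): 278+422 > 634 → valid
(84,262,446): 84+262 ≤ 446 → not valid
(44,298,337): 44+298 > 337 → valid
(34,149,277): 34+149 ≤ 277 → not valid
(377,418,828): 377+418 ≤ 828 → not valid
(253,329,532): 253+329 > 532 → valid
(124,291,400): 124+291 > 400 → valid
4 of the 8 triples form a triangle.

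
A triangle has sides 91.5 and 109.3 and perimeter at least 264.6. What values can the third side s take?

63.8 ≤ s < 200.8

Triangle inequality alone gives 17.8 < s < 200.8.
The perimeter condition gives s ≥ 264.6 − 91.5 − 109.3 = 63.8.
Intersecting the two: 63.8 ≤ s < 200.8.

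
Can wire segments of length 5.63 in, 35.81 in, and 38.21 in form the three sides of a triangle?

Yes

The longest side is 38.21, and the other two sum to 41.44.
Since 41.44 > 38.21, the triangle inequality holds.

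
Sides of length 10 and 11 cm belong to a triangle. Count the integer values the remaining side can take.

The third side lies in the open interval (1, 21).
Integers from 2 to 20 inclusive: 20 − 2 + 1 = 19.

19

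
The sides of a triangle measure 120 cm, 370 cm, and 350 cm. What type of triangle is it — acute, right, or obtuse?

Compare the square of the longest side to the sum of squares of the other two: 120² + 350² = 136900 = 370².

right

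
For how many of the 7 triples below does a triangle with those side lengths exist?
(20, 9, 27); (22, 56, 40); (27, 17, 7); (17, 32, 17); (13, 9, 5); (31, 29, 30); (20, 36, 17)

6

(9,20,27): 9+20 > 27 → valid
(22,40,56): 22+40 > 56 → valid
(7,17,27): 7+17 ≤ 27 → not valid
(17,17,32): 17+17 > 32 → valid
(5,9,13): 5+9 > 13 → valid
(29,30,31): 29+30 > 31 → valid
(17,20,36): 17+20 > 36 → valid
6 of the 7 triples form a triangle.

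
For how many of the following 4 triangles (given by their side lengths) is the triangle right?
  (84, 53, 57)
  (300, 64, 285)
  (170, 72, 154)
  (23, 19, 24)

1

(84,53,57): 53²+57² = 6058 < 7056 = 84² → obtuse
(300,64,285): 64²+285² = 85321 < 90000 = 300² → obtuse
(170,72,154): 72²+154² = 28900 = 170² → right
(23,19,24): 19²+23² = 890 > 576 = 24² → acute
1 of the 4 is right.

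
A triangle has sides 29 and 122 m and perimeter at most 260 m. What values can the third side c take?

93 < c ≤ 109

Triangle inequality alone gives 93 < c < 151.
The perimeter condition gives c ≤ 260 − 29 − 122 = 109.
Intersecting the two: 93 < c ≤ 109.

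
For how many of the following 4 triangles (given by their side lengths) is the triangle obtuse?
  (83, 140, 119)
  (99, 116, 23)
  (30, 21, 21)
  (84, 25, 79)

(83,140,119): 83²+119² = 21050 > 19600 = 140² → acute
(99,116,23): 23²+99² = 10330 < 13456 = 116² → obtuse
(30,21,21): 21²+21² = 882 < 900 = 30² → obtuse
(84,25,79): 25²+79² = 6866 < 7056 = 84² → obtuse
3 of the 4 are obtuse.

3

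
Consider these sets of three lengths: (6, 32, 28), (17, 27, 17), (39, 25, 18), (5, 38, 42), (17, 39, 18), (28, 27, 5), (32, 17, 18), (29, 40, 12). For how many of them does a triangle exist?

(6,28,32): 6+28 > 32 → valid
(17,17,27): 17+17 > 27 → valid
(18,25,39): 18+25 > 39 → valid
(5,38,42): 5+38 > 42 → valid
(17,18,39): 17+18 ≤ 39 → not valid
(5,27,28): 5+27 > 28 → valid
(17,18,32): 17+18 > 32 → valid
(12,29,40): 12+29 > 40 → valid
7 of the 8 triples form a triangle.

7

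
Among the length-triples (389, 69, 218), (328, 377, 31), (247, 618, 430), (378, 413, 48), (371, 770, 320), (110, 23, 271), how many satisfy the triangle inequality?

2

(69,218,389): 69+218 ≤ 389 → not valid
(31,328,377): 31+328 ≤ 377 → not valid
(247,430,618): 247+430 > 618 → valid
(48,378,413): 48+378 > 413 → valid
(320,371,770): 320+371 ≤ 770 → not valid
(23,110,271): 23+110 ≤ 271 → not valid
2 of the 6 triples form a triangle.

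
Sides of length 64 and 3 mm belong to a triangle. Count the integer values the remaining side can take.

The third side lies in the open interval (61, 67).
Integers from 62 to 66 inclusive: 66 − 62 + 1 = 5.

5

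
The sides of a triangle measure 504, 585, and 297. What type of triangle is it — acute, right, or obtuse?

right

Compare the square of the longest side to the sum of squares of the other two: 297² + 504² = 342225 = 585².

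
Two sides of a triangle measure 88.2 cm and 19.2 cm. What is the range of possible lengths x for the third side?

69.0 < x < 107.4 (cm)

By the triangle inequality, x must be less than 88.2 + 19.2 = 107.4 and greater than |88.2 − 19.2| = 69.0.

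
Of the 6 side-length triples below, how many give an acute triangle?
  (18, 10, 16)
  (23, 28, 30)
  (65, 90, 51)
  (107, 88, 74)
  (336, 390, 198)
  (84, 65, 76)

(18,10,16): 10²+16² = 356 > 324 = 18² → acute
(23,28,30): 23²+28² = 1313 > 900 = 30² → acute
(65,90,51): 51²+65² = 6826 < 8100 = 90² → obtuse
(107,88,74): 74²+88² = 13220 > 11449 = 107² → acute
(336,390,198): 198²+336² = 152100 = 390² → right
(84,65,76): 65²+76² = 10001 > 7056 = 84² → acute
4 of the 6 are acute.

4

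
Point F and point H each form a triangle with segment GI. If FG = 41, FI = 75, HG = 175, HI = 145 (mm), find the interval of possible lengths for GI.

34 < GI < 116

From triangle FGI: |41 − 75| < GI < 41 + 75, i.e. 34 < GI < 116.
From triangle HGI: 30 < GI < 320.
Both must hold, so GI lies in the intersection.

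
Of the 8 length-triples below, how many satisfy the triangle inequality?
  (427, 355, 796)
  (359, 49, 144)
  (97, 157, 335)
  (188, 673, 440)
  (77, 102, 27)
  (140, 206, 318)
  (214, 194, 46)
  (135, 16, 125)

4

(355,427,796): 355+427 ≤ 796 → not valid
(49,144,359): 49+144 ≤ 359 → not valid
(97,157,335): 97+157 ≤ 335 → not valid
(188,440,673): 188+440 ≤ 673 → not valid
(27,77,102): 27+77 > 102 → valid
(140,206,318): 140+206 > 318 → valid
(46,194,214): 46+194 > 214 → valid
(16,125,135): 16+125 > 135 → valid
4 of the 8 triples form a triangle.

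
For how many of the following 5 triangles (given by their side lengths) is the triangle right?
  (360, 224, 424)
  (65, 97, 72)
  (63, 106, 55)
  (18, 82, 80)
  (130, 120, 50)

(360,224,424): 224²+360² = 179776 = 424² → right
(65,97,72): 65²+72² = 9409 = 97² → right
(63,106,55): 55²+63² = 6994 < 11236 = 106² → obtuse
(18,82,80): 18²+80² = 6724 = 82² → right
(130,120,50): 50²+120² = 16900 = 130² → right
4 of the 5 are right.

4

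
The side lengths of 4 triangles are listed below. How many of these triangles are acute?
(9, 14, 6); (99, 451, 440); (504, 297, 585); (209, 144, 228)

1

(9,14,6): 6²+9² = 117 < 196 = 14² → obtuse
(99,451,440): 99²+440² = 203401 = 451² → right
(504,297,585): 297²+504² = 342225 = 585² → right
(209,144,228): 144²+209² = 64417 > 51984 = 228² → acute
1 of the 4 is acute.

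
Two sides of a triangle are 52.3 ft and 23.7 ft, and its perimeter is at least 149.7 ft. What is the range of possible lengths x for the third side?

Triangle inequality alone gives 28.6 < x < 76.0.
The perimeter condition gives x ≥ 149.7 − 52.3 − 23.7 = 73.7.
Intersecting the two: 73.7 ≤ x < 76.0.

73.7 ≤ x < 76.0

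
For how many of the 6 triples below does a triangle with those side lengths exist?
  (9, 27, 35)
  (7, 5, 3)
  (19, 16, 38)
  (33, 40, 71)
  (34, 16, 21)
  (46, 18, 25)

(9,27,35): 9+27 > 35 → valid
(3,5,7): 3+5 > 7 → valid
(16,19,38): 16+19 ≤ 38 → not valid
(33,40,71): 33+40 > 71 → valid
(16,21,34): 16+21 > 34 → valid
(18,25,46): 18+25 ≤ 46 → not valid
4 of the 6 triples form a triangle.

4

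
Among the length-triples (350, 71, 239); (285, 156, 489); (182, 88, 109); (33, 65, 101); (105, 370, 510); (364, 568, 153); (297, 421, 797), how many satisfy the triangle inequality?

(71,239,350): 71+239 ≤ 350 → not valid
(156,285,489): 156+285 ≤ 489 → not valid
(88,109,182): 88+109 > 182 → valid
(33,65,101): 33+65 ≤ 101 → not valid
(105,370,510): 105+370 ≤ 510 → not valid
(153,364,568): 153+364 ≤ 568 → not valid
(297,421,797): 297+421 ≤ 797 → not valid
1 of the 7 triples forms a triangle.

1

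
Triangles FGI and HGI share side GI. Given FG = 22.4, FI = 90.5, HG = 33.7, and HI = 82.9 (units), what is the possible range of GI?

68.1 < GI < 112.9

From triangle FGI: |22.4 − 90.5| < GI < 22.4 + 90.5, i.e. 68.1 < GI < 112.9.
From triangle HGI: 49.2 < GI < 116.6.
Both must hold, so GI lies in the intersection.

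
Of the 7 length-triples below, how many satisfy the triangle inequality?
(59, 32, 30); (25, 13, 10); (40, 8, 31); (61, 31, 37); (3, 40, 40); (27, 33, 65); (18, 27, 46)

3

(30,32,59): 30+32 > 59 → valid
(10,13,25): 10+13 ≤ 25 → not valid
(8,31,40): 8+31 ≤ 40 → not valid
(31,37,61): 31+37 > 61 → valid
(3,40,40): 3+40 > 40 → valid
(27,33,65): 27+33 ≤ 65 → not valid
(18,27,46): 18+27 ≤ 46 → not valid
3 of the 7 triples form a triangle.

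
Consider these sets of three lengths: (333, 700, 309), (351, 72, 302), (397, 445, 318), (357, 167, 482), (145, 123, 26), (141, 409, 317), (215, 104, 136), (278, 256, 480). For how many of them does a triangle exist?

(309,333,700): 309+333 ≤ 700 → not valid
(72,302,351): 72+302 > 351 → valid
(318,397,445): 318+397 > 445 → valid
(167,357,482): 167+357 > 482 → valid
(26,123,145): 26+123 > 145 → valid
(141,317,409): 141+317 > 409 → valid
(104,136,215): 104+136 > 215 → valid
(256,278,480): 256+278 > 480 → valid
7 of the 8 triples form a triangle.

7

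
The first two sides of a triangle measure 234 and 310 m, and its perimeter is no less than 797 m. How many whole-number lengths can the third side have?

Triangle inequality: 76 < x < 544. Perimeter ≥ 797 gives x ≥ 797 − 234 − 310 = 253.
So 253 ≤ x < 544; integers 253 through 543: 291 values.

291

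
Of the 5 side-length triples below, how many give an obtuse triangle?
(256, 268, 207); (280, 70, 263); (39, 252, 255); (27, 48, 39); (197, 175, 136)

2

(256,268,207): 207²+256² = 108385 > 71824 = 268² → acute
(280,70,263): 70²+263² = 74069 < 78400 = 280² → obtuse
(39,252,255): 39²+252² = 65025 = 255² → right
(27,48,39): 27²+39² = 2250 < 2304 = 48² → obtuse
(197,175,136): 136²+175² = 49121 > 38809 = 197² → acute
2 of the 5 are obtuse.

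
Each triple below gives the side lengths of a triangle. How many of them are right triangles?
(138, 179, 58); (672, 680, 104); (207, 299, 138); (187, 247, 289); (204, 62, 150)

(138,179,58): 58²+138² = 22408 < 32041 = 179² → obtuse
(672,680,104): 104²+672² = 462400 = 680² → right
(207,299,138): 138²+207² = 61893 < 89401 = 299² → obtuse
(187,247,289): 187²+247² = 95978 > 83521 = 289² → acute
(204,62,150): 62²+150² = 26344 < 41616 = 204² → obtuse
1 of the 5 is right.

1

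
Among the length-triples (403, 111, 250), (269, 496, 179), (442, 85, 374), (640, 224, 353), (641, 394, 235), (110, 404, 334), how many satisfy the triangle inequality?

2

(111,250,403): 111+250 ≤ 403 → not valid
(179,269,496): 179+269 ≤ 496 → not valid
(85,374,442): 85+374 > 442 → valid
(224,353,640): 224+353 ≤ 640 → not valid
(235,394,641): 235+394 ≤ 641 → not valid
(110,334,404): 110+334 > 404 → valid
2 of the 6 triples form a triangle.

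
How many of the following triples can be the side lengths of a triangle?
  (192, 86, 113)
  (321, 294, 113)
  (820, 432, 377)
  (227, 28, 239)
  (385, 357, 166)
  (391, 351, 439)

(86,113,192): 86+113 > 192 → valid
(113,294,321): 113+294 > 321 → valid
(377,432,820): 377+432 ≤ 820 → not valid
(28,227,239): 28+227 > 239 → valid
(166,357,385): 166+357 > 385 → valid
(351,391,439): 351+391 > 439 → valid
5 of the 6 triples form a triangle.

5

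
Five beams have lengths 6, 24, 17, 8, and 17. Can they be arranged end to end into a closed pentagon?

A pentagon exists iff every side is shorter than the sum of the others — equivalently, the longest side is less than the sum of the rest.
Longest side 24 < 48 (sum of the remaining 4), so yes.

Yes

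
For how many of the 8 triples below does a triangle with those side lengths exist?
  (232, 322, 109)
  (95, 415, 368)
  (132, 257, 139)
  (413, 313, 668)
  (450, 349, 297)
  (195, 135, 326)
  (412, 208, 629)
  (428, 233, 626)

(109,232,322): 109+232 > 322 → valid
(95,368,415): 95+368 > 415 → valid
(132,139,257): 132+139 > 257 → valid
(313,413,668): 313+413 > 668 → valid
(297,349,450): 297+349 > 450 → valid
(135,195,326): 135+195 > 326 → valid
(208,412,629): 208+412 ≤ 629 → not valid
(233,428,626): 233+428 > 626 → valid
7 of the 8 triples form a triangle.

7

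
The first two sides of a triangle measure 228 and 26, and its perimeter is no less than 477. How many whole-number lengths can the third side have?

31

Triangle inequality: 202 < x < 254. Perimeter ≥ 477 gives x ≥ 477 − 228 − 26 = 223.
So 223 ≤ x < 254; integers 223 through 253: 31 values.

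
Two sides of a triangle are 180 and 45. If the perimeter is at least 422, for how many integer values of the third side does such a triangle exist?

Triangle inequality: 135 < x < 225. Perimeter ≥ 422 gives x ≥ 422 − 180 − 45 = 197.
So 197 ≤ x < 225; integers 197 through 224: 28 values.

28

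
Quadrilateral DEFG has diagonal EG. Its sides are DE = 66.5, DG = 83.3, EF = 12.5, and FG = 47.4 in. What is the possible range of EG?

34.9 < EG < 59.9

From triangle DEG: |66.5 − 83.3| < EG < 66.5 + 83.3, i.e. 16.8 < EG < 149.8.
From triangle FEG: 34.9 < EG < 59.9.
Both must hold, so EG lies in the intersection.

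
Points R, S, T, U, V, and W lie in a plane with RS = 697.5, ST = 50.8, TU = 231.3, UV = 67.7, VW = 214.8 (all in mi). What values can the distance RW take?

132.9 ≤ RW ≤ 1262.1 mi

The maximum is all hops collinear in one direction: 697.5 + 50.8 + 231.3 + 67.7 + 214.8 = 1262.1.
The longest hop is 697.5; the others sum to 564.6. Folding the others back against it leaves at least 697.5 − 564.6 = 132.9.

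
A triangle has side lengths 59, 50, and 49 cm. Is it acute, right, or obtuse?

Compare the square of the longest side to the sum of squares of the other two: 49² + 50² = 4901 > 3481 = 59².

acute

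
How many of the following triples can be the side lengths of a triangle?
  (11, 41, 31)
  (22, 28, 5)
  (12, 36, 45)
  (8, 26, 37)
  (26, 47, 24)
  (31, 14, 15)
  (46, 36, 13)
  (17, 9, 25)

5

(11,31,41): 11+31 > 41 → valid
(5,22,28): 5+22 ≤ 28 → not valid
(12,36,45): 12+36 > 45 → valid
(8,26,37): 8+26 ≤ 37 → not valid
(24,26,47): 24+26 > 47 → valid
(14,15,31): 14+15 ≤ 31 → not valid
(13,36,46): 13+36 > 46 → valid
(9,17,25): 9+17 > 25 → valid
5 of the 8 triples form a triangle.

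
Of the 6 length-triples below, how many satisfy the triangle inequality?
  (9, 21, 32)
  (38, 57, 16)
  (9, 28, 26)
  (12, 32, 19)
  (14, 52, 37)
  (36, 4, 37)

2

(9,21,32): 9+21 ≤ 32 → not valid
(16,38,57): 16+38 ≤ 57 → not valid
(9,26,28): 9+26 > 28 → valid
(12,19,32): 12+19 ≤ 32 → not valid
(14,37,52): 14+37 ≤ 52 → not valid
(4,36,37): 4+36 > 37 → valid
2 of the 6 triples form a triangle.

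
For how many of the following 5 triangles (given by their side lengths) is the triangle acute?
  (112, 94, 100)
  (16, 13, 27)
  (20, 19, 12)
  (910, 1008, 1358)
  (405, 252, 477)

(112,94,100): 94²+100² = 18836 > 12544 = 112² → acute
(16,13,27): 13²+16² = 425 < 729 = 27² → obtuse
(20,19,12): 12²+19² = 505 > 400 = 20² → acute
(910,1008,1358): 910²+1008² = 1844164 = 1358² → right
(405,252,477): 252²+405² = 227529 = 477² → right
2 of the 5 are acute.

2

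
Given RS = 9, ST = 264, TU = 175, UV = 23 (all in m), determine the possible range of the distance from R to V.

The maximum is all hops collinear in one direction: 9 + 264 + 175 + 23 = 471.
The longest hop is 264; the others sum to 207. Folding the others back against it leaves at least 264 − 207 = 57.

57 ≤ RV ≤ 471 m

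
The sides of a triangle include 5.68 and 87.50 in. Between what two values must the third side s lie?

By the triangle inequality, s must be less than 5.68 + 87.50 = 93.18 and greater than |5.68 − 87.50| = 81.82.

81.82 < s < 93.18 (in)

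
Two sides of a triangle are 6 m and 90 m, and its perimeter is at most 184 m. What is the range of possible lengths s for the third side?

Triangle inequality alone gives 84 < s < 96.
The perimeter condition gives s ≤ 184 − 6 − 90 = 88.
Intersecting the two: 84 < s ≤ 88.

84 < s ≤ 88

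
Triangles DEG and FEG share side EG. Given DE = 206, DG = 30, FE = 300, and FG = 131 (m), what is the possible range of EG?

176 < EG < 236

From triangle DEG: |206 − 30| < EG < 206 + 30, i.e. 176 < EG < 236.
From triangle FEG: 169 < EG < 431.
Both must hold, so EG lies in the intersection.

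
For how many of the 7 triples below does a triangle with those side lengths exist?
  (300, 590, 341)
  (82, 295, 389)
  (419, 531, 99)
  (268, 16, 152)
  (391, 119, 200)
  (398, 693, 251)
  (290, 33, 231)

1

(300,341,590): 300+341 > 590 → valid
(82,295,389): 82+295 ≤ 389 → not valid
(99,419,531): 99+419 ≤ 531 → not valid
(16,152,268): 16+152 ≤ 268 → not valid
(119,200,391): 119+200 ≤ 391 → not valid
(251,398,693): 251+398 ≤ 693 → not valid
(33,231,290): 33+231 ≤ 290 → not valid
1 of the 7 triples forms a triangle.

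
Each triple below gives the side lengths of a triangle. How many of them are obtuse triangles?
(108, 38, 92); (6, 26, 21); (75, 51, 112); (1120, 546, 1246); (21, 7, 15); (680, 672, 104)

4

(108,38,92): 38²+92² = 9908 < 11664 = 108² → obtuse
(6,26,21): 6²+21² = 477 < 676 = 26² → obtuse
(75,51,112): 51²+75² = 8226 < 12544 = 112² → obtuse
(1120,546,1246): 546²+1120² = 1552516 = 1246² → right
(21,7,15): 7²+15² = 274 < 441 = 21² → obtuse
(680,672,104): 104²+672² = 462400 = 680² → right
4 of the 6 are obtuse.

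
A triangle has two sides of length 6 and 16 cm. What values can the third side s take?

By the triangle inequality, s must be less than 6 + 16 = 22 and greater than |6 − 16| = 10.

10 < s < 22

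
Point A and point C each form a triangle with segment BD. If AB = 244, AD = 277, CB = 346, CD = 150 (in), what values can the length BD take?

From triangle ABD: |244 − 277| < BD < 244 + 277, i.e. 33 < BD < 521.
From triangle CBD: 196 < BD < 496.
Both must hold, so BD lies in the intersection.

196 < BD < 496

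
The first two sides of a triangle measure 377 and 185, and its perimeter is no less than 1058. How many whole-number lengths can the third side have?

Triangle inequality: 192 < x < 562. Perimeter ≥ 1058 gives x ≥ 1058 − 377 − 185 = 496.
So 496 ≤ x < 562; integers 496 through 561: 66 values.

66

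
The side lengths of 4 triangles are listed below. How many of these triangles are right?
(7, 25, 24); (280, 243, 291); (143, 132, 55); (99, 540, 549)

(7,25,24): 7²+24² = 625 = 25² → right
(280,243,291): 243²+280² = 137449 > 84681 = 291² → acute
(143,132,55): 55²+132² = 20449 = 143² → right
(99,540,549): 99²+540² = 301401 = 549² → right
3 of the 4 are right.

3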